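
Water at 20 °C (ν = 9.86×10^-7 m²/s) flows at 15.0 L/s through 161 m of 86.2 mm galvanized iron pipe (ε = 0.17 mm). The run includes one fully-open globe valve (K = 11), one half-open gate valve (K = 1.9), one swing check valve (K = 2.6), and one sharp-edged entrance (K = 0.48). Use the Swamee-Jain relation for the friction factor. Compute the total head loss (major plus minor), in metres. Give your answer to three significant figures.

H_L ≈ 20.7 m

V = 4Q/(πD²) = 2.570 m/s; V²/2g = 0.3367 m
Re = 2.25×10^5, ε/D = 0.00197 → f = 0.02430 (Swamee-Jain)
Major: h_f = f(L/D)·V²/2g = 0.02430·1868·0.3367 = 15.29 m
Minor: ΣK = 16.0; h_m = ΣK·V²/2g = 5.381 m
Total H_L = 15.29 + 5.381 = 20.67 m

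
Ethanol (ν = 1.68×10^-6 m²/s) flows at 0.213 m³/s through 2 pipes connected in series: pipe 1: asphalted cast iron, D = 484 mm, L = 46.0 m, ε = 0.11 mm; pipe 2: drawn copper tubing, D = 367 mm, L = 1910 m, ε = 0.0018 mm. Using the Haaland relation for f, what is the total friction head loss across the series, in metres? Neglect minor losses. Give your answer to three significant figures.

Pipe 1: V = 1.158 m/s, Re = 3.34×10^5, ε/D = 2.27×10^-4, f = 0.01610, h_1 = f(L/D)V²/2g = 0.1045 m
Pipe 2: V = 2.014 m/s, Re = 4.40×10^5, ε/D = 4.90×10^-6, f = 0.01342, h_2 = f(L/D)V²/2g = 14.43 m
Series → Q common, losses add: H = Σh = 14.53 m

H ≈ 14.5 m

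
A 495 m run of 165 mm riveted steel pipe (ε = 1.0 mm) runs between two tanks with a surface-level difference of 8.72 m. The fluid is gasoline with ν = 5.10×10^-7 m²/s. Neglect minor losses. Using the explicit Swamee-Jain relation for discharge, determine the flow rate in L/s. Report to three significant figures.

Q ≈ 28.4 L/s

Swamee-Jain (Type II): Q = -0.965·√(gD⁵h_f/L)·ln[ε/(3.7D) + √(3.17ν²L/(gD³h_f))]
√(gD⁵h_f/L) = √(9.81·0.165⁵·8.72/495) = 0.004597
ε/(3.7D) = 0.00164; √(3.17ν²L/(gD³h_f)) = 3.26×10^-5
Q = -0.965·0.004597·ln(0.001671) = 0.02837 m³/s
Check: V = 1.33 m/s, Re = 4.29×10^5, f = 0.03251, h_f = 8.75 m ≈ 8.72 m ✓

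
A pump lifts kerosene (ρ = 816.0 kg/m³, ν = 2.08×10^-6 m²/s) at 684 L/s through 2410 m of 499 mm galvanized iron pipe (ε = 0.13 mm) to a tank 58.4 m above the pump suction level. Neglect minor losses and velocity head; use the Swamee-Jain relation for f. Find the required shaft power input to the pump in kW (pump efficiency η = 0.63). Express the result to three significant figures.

P_shaft ≈ 914 kW

V = 4Q/(πD²) = 3.498 m/s; Re = 8.39×10^5; ε/D = 2.61×10^-4; f = 0.01553
h_f = f(L/D)V²/2g = 46.76 m
Total head H = z + h_f = 58.4 + 46.76 = 105.2 m
P_hyd = ρgQH = 816.0·9.81·0.684·105.2 = 575.8 kW
P_shaft = P_hyd/η = 575.8/0.63 = 913.9 kW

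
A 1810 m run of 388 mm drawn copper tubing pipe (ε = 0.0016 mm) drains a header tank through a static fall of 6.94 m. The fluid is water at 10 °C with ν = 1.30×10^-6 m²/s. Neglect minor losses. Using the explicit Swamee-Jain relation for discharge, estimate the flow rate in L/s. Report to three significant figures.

Q ≈ 174 L/s

Swamee-Jain (Type II): Q = -0.965·√(gD⁵h_f/L)·ln[ε/(3.7D) + √(3.17ν²L/(gD³h_f))]
√(gD⁵h_f/L) = √(9.81·0.388⁵·6.94/1810) = 0.01819
ε/(3.7D) = 1.11×10^-6; √(3.17ν²L/(gD³h_f)) = 4.94×10^-5
Q = -0.965·0.01819·ln(5.049×10^-5) = 0.1736 m³/s
Check: V = 1.47 m/s, Re = 4.38×10^5, f = 0.01347, h_f = 6.90 m ≈ 6.94 m ✓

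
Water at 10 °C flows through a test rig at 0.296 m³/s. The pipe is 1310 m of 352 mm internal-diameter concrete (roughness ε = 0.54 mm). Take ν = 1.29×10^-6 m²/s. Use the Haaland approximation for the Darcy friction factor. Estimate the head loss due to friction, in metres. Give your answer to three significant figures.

h_f ≈ 38.8 m

V = 4Q/(πD²) = 4·0.296/(π·0.352²) = 3.042 m/s
Re = VD/ν = 3.042·0.352/1.29×10^-6 = 8.30×10^5 → turbulent
ε/D = 0.54/352 = 0.00153
Haaland: f = 0.02213
h_f = f(L/D)V²/(2g) = 0.02213·(1310/0.352)·3.042²/(2·9.81) = 38.84 m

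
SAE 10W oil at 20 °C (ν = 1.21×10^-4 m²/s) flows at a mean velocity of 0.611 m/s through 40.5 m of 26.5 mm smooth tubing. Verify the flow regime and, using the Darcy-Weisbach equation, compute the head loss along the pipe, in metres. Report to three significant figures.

h_f ≈ 13.9 m

Re = VD/ν = 0.611·0.02650/1.21×10^-4 = 134 → laminar (Re < 2300)
f = 64/Re = 0.4783
h_f = f(L/D)V²/(2g) = 0.4783·(40.5/0.02650)·0.611²/(2·9.81) = 13.91 m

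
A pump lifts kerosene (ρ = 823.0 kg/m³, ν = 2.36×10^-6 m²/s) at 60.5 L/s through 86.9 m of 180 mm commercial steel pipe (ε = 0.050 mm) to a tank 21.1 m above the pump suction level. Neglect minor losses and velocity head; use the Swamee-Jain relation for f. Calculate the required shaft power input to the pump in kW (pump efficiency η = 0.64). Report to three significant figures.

P_shaft ≈ 18.0 kW

V = 4Q/(πD²) = 2.377 m/s; Re = 1.81×10^5; ε/D = 2.78×10^-4; f = 0.01786
h_f = f(L/D)V²/2g = 2.484 m
Total head H = z + h_f = 21.1 + 2.484 = 23.58 m
P_hyd = ρgQH = 823.0·9.81·0.0605·23.58 = 11.52 kW
P_shaft = P_hyd/η = 11.52/0.64 = 18.00 kW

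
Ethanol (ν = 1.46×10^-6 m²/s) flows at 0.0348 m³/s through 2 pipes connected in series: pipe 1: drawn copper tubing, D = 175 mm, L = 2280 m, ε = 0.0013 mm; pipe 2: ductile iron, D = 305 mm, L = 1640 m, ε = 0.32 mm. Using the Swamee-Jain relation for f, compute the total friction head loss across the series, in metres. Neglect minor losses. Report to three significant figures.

H ≈ 23.7 m

Pipe 1: V = 1.447 m/s, Re = 1.73×10^5, ε/D = 7.43×10^-6, f = 0.01604, h_1 = f(L/D)V²/2g = 22.29 m
Pipe 2: V = 0.4763 m/s, Re = 9.95×10^4, ε/D = 0.00105, f = 0.02252, h_2 = f(L/D)V²/2g = 1.400 m
Series → Q common, losses add: H = Σh = 23.69 m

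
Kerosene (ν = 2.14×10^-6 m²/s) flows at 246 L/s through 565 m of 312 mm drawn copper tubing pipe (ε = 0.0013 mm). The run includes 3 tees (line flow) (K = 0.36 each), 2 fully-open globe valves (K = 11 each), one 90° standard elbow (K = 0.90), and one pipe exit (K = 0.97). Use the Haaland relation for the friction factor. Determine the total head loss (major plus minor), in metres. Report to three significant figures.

H_L ≈ 25.8 m

V = 4Q/(πD²) = 3.218 m/s; V²/2g = 0.5277 m
Re = 4.69×10^5, ε/D = 4.17×10^-6 → f = 0.01326 (Haaland)
Major: h_f = f(L/D)·V²/2g = 0.01326·1811·0.5277 = 12.67 m
Minor: ΣK = 24.9; h_m = ΣK·V²/2g = 13.17 m
Total H_L = 12.67 + 13.17 = 25.83 m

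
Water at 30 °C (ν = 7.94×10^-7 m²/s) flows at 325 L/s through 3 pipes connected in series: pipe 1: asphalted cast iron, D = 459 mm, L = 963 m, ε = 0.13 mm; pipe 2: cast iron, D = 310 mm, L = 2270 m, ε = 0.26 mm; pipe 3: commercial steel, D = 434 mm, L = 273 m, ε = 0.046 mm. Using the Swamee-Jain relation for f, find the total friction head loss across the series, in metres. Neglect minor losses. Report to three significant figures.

H ≈ 141 m

Pipe 1: V = 1.964 m/s, Re = 1.14×10^6, ε/D = 2.83×10^-4, f = 0.01552, h_1 = f(L/D)V²/2g = 6.402 m
Pipe 2: V = 4.306 m/s, Re = 1.68×10^6, ε/D = 8.39×10^-4, f = 0.01910, h_2 = f(L/D)V²/2g = 132.2 m
Pipe 3: V = 2.197 m/s, Re = 1.20×10^6, ε/D = 1.06×10^-4, f = 0.01341, h_3 = f(L/D)V²/2g = 2.074 m
Series → Q common, losses add: H = Σh = 140.6 m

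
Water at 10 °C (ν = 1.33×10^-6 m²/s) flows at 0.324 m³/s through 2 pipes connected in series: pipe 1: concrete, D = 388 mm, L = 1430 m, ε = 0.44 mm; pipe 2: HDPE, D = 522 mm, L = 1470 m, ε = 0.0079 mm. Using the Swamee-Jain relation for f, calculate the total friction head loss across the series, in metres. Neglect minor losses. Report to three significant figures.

Pipe 1: V = 2.740 m/s, Re = 7.99×10^5, ε/D = 0.00113, f = 0.02069, h_1 = f(L/D)V²/2g = 29.19 m
Pipe 2: V = 1.514 m/s, Re = 5.94×10^5, ε/D = 1.51×10^-5, f = 0.01296, h_2 = f(L/D)V²/2g = 4.265 m
Series → Q common, losses add: H = Σh = 33.46 m

H ≈ 33.5 m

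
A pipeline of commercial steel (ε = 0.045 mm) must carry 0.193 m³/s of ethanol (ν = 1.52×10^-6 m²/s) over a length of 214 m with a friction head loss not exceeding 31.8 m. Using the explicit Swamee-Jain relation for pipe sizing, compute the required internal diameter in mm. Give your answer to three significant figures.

Swamee-Jain (Type III): D = 0.66·[ε^1.25·(LQ²/(gh_f))^4.75 + ν·Q^9.4·(L/(gh_f))^5.2]^0.04
LQ²/(gh_f) = 0.02555; L/(gh_f) = 0.6860
Term 1 = ε^1.25·(…)^4.75 = 1.00×10^-13; Term 2 = ν·Q^9.4·(…)^5.2 = 4.12×10^-14
D = 0.66·(1.00×10^-13 + 4.12×10^-14)^0.04 = 0.2021 m = 202 mm
Check: V = 6.02 m/s, Re = 8.00×10^5, f = 0.01520, h_f = 29.7 m ≈ 31.8 m ✓

D ≈ 202 mm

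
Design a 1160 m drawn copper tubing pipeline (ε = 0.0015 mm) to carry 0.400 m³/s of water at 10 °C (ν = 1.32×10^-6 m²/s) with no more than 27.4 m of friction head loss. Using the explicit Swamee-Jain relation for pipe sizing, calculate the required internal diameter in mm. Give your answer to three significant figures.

D ≈ 369 mm

Swamee-Jain (Type III): D = 0.66·[ε^1.25·(LQ²/(gh_f))^4.75 + ν·Q^9.4·(L/(gh_f))^5.2]^0.04
LQ²/(gh_f) = 0.6905; L/(gh_f) = 4.316
Term 1 = ε^1.25·(…)^4.75 = 9.04×10^-9; Term 2 = ν·Q^9.4·(…)^5.2 = 4.81×10^-7
D = 0.66·(9.04×10^-9 + 4.81×10^-7)^0.04 = 0.3691 m = 369 mm
Check: V = 3.74 m/s, Re = 1.05×10^6, f = 0.01163, h_f = 26.0 m ≈ 27.4 m ✓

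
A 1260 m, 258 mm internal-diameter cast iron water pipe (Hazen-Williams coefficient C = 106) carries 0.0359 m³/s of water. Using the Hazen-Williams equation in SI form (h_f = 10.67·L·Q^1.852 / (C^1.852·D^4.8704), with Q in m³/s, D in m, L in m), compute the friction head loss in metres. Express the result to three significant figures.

h_f = 10.67·1260·0.0359^1.852 / (106^1.852·0.258^4.8704) = 3.693 m

h_f ≈ 3.69 m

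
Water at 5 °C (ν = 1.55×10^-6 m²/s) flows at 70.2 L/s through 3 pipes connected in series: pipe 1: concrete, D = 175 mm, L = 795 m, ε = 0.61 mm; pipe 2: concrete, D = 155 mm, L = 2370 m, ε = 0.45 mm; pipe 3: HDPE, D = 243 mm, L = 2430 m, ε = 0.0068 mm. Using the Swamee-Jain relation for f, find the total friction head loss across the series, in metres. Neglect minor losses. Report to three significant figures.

H ≈ 358 m

Pipe 1: V = 2.919 m/s, Re = 3.30×10^5, ε/D = 0.00349, f = 0.02781, h_1 = f(L/D)V²/2g = 54.85 m
Pipe 2: V = 3.720 m/s, Re = 3.72×10^5, ε/D = 0.00290, f = 0.02643, h_2 = f(L/D)V²/2g = 285.1 m
Pipe 3: V = 1.514 m/s, Re = 2.37×10^5, ε/D = 2.80×10^-5, f = 0.01531, h_3 = f(L/D)V²/2g = 17.88 m
Series → Q common, losses add: H = Σh = 357.8 m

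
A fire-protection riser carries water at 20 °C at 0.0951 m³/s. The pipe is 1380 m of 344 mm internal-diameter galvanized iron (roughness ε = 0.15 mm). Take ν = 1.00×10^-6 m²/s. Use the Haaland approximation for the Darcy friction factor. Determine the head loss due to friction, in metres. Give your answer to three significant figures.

h_f ≈ 3.75 m

V = 4Q/(πD²) = 4·0.0951/(π·0.344²) = 1.023 m/s
Re = VD/ν = 1.023·0.344/1.00×10^-6 = 3.52×10^5 → turbulent
ε/D = 0.15/344 = 4.36×10^-4
Haaland: f = 0.01750
h_f = f(L/D)V²/(2g) = 0.01750·(1380/0.344)·1.023²/(2·9.81) = 3.747 m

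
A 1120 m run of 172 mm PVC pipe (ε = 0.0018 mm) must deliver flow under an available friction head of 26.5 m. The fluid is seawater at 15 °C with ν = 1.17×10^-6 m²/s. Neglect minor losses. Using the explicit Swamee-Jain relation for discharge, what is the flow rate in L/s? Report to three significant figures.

Q ≈ 55.1 L/s

Swamee-Jain (Type II): Q = -0.965·√(gD⁵h_f/L)·ln[ε/(3.7D) + √(3.17ν²L/(gD³h_f))]
√(gD⁵h_f/L) = √(9.81·0.172⁵·26.5/1120) = 0.005911
ε/(3.7D) = 2.83×10^-6; √(3.17ν²L/(gD³h_f)) = 6.06×10^-5
Q = -0.965·0.005911·ln(6.344×10^-5) = 0.05513 m³/s
Check: V = 2.37 m/s, Re = 3.49×10^5, f = 0.01411, h_f = 26.4 m ≈ 26.5 m ✓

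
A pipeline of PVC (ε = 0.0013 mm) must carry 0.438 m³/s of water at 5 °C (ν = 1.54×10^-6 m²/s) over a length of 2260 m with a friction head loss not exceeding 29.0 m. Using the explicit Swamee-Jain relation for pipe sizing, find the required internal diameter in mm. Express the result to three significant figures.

D ≈ 436 mm

Swamee-Jain (Type III): D = 0.66·[ε^1.25·(LQ²/(gh_f))^4.75 + ν·Q^9.4·(L/(gh_f))^5.2]^0.04
LQ²/(gh_f) = 1.524; L/(gh_f) = 7.944
Term 1 = ε^1.25·(…)^4.75 = 3.25×10^-7; Term 2 = ν·Q^9.4·(…)^5.2 = 3.14×10^-5
D = 0.66·(3.25×10^-7 + 3.14×10^-5)^0.04 = 0.4361 m = 436 mm
Check: V = 2.93 m/s, Re = 8.30×10^5, f = 0.01205, h_f = 27.3 m ≈ 29.0 m ✓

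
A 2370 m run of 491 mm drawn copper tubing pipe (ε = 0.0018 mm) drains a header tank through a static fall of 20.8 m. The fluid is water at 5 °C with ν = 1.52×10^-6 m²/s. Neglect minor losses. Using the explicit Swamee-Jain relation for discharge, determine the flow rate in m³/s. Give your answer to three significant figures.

Q ≈ 0.502 m³/s

Swamee-Jain (Type II): Q = -0.965·√(gD⁵h_f/L)·ln[ε/(3.7D) + √(3.17ν²L/(gD³h_f))]
√(gD⁵h_f/L) = √(9.81·0.491⁵·20.8/2370) = 0.04957
ε/(3.7D) = 9.91×10^-7; √(3.17ν²L/(gD³h_f)) = 2.68×10^-5
Q = -0.965·0.04957·ln(2.780×10^-5) = 0.5018 m³/s
Check: V = 2.65 m/s, Re = 8.56×10^5, f = 0.01200, h_f = 20.7 m ≈ 20.8 m ✓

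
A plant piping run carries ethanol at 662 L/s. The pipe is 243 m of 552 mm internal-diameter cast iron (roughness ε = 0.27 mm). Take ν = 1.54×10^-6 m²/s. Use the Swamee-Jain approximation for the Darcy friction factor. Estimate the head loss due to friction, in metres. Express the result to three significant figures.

h_f ≈ 2.96 m

V = 4Q/(πD²) = 4·0.662/(π·0.552²) = 2.766 m/s
Re = VD/ν = 2.766·0.552/1.54×10^-6 = 9.92×10^5 → turbulent
ε/D = 0.27/552 = 4.89×10^-4
Swamee-Jain: f = 0.01723
h_f = f(L/D)V²/(2g) = 0.01723·(243/0.552)·2.766²/(2·9.81) = 2.958 m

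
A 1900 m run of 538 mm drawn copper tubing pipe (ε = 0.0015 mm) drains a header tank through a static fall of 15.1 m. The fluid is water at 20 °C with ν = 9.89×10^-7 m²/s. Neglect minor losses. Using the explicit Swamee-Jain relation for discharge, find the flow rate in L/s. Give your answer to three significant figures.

Swamee-Jain (Type II): Q = -0.965·√(gD⁵h_f/L)·ln[ε/(3.7D) + √(3.17ν²L/(gD³h_f))]
√(gD⁵h_f/L) = √(9.81·0.538⁵·15.1/1900) = 0.05928
ε/(3.7D) = 7.54×10^-7; √(3.17ν²L/(gD³h_f)) = 1.60×10^-5
Q = -0.965·0.05928·ln(1.673×10^-5) = 0.6291 m³/s
Check: V = 2.77 m/s, Re = 1.51×10^6, f = 0.01094, h_f = 15.1 m ≈ 15.1 m ✓

Q ≈ 629 L/s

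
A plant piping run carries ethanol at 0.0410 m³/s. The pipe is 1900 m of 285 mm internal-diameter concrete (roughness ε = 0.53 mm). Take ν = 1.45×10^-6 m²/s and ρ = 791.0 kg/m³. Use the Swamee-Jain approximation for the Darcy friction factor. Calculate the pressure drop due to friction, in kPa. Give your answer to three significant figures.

V = 4Q/(πD²) = 4·0.0410/(π·0.285²) = 0.6427 m/s
Re = VD/ν = 0.6427·0.285/1.45×10^-6 = 1.26×10^5 → turbulent
ε/D = 0.53/285 = 0.00186
Swamee-Jain: f = 0.02461
h_f = f(L/D)V²/(2g) = 0.02461·(1900/0.285)·0.6427²/(2·9.81) = 3.454 m
Δp = ρg·h_f = 791.0·9.81·3.454 = 26.80 kPa

Δp ≈ 26.8 kPa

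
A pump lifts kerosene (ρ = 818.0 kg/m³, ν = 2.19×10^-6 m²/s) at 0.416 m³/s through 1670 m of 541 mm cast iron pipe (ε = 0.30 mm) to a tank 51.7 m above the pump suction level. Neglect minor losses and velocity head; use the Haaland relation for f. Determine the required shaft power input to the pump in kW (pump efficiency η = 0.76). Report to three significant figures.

P_shaft ≈ 268 kW

V = 4Q/(πD²) = 1.810 m/s; Re = 4.47×10^5; ε/D = 5.55×10^-4; f = 0.01800
h_f = f(L/D)V²/2g = 9.276 m
Total head H = z + h_f = 51.7 + 9.276 = 60.98 m
P_hyd = ρgQH = 818.0·9.81·0.416·60.98 = 203.6 kW
P_shaft = P_hyd/η = 203.6/0.76 = 267.8 kW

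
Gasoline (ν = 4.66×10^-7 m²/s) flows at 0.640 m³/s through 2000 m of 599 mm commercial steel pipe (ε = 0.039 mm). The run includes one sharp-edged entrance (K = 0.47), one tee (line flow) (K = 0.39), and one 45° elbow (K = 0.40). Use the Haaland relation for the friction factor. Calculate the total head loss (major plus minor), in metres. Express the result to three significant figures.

V = 4Q/(πD²) = 2.271 m/s; V²/2g = 0.2629 m
Re = 2.92×10^6, ε/D = 6.51×10^-5 → f = 0.01179 (Haaland)
Major: h_f = f(L/D)·V²/2g = 0.01179·3339·0.2629 = 10.35 m
Minor: ΣK = 1.26; h_m = ΣK·V²/2g = 0.3312 m
Total H_L = 10.35 + 0.3312 = 10.68 m

H_L ≈ 10.7 m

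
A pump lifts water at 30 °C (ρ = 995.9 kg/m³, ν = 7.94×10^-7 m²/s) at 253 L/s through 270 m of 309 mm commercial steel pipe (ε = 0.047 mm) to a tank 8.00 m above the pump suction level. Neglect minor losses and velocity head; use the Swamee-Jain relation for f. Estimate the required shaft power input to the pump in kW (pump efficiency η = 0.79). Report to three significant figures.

V = 4Q/(πD²) = 3.374 m/s; Re = 1.31×10^6; ε/D = 1.52×10^-4; f = 0.01398
h_f = f(L/D)V²/2g = 7.085 m
Total head H = z + h_f = 8.00 + 7.085 = 15.09 m
P_hyd = ρgQH = 995.9·9.81·0.253·15.09 = 37.29 kW
P_shaft = P_hyd/η = 37.29/0.79 = 47.20 kW

P_shaft ≈ 47.2 kW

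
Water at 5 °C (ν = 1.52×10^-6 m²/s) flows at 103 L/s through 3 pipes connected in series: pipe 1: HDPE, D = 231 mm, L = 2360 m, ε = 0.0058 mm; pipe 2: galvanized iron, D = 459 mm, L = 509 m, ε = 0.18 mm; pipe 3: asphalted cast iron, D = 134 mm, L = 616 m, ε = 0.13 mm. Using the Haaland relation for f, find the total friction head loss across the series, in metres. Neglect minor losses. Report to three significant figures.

H ≈ 294 m

Pipe 1: V = 2.458 m/s, Re = 3.74×10^5, ε/D = 2.51×10^-5, f = 0.01402, h_1 = f(L/D)V²/2g = 44.09 m
Pipe 2: V = 0.6225 m/s, Re = 1.88×10^5, ε/D = 3.92×10^-4, f = 0.01816, h_2 = f(L/D)V²/2g = 0.3977 m
Pipe 3: V = 7.304 m/s, Re = 6.44×10^5, ε/D = 9.70×10^-4, f = 0.01995, h_3 = f(L/D)V²/2g = 249.3 m
Series → Q common, losses add: H = Σh = 293.8 m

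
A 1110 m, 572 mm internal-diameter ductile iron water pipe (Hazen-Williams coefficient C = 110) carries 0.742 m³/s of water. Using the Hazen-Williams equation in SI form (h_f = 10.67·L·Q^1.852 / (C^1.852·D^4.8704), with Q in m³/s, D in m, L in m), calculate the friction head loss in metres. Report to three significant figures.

h_f ≈ 17.2 m

h_f = 10.67·1110·0.742^1.852 / (110^1.852·0.572^4.8704) = 17.16 m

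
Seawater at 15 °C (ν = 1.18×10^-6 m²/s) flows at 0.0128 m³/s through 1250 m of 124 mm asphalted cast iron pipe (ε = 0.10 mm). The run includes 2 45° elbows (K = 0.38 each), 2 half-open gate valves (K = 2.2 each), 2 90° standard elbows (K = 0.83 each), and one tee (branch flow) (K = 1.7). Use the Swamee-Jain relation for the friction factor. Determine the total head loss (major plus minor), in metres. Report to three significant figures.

V = 4Q/(πD²) = 1.060 m/s; V²/2g = 0.05726 m
Re = 1.11×10^5, ε/D = 8.06×10^-4 → f = 0.02141 (Swamee-Jain)
Major: h_f = f(L/D)·V²/2g = 0.02141·10081·0.05726 = 12.36 m
Minor: ΣK = 8.52; h_m = ΣK·V²/2g = 0.4879 m
Total H_L = 12.36 + 0.4879 = 12.85 m

H_L ≈ 12.8 m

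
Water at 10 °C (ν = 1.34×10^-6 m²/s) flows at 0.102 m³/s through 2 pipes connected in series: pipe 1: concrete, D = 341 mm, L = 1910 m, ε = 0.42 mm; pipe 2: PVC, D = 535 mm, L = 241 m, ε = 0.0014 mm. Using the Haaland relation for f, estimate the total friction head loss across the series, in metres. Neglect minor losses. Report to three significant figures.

Pipe 1: V = 1.117 m/s, Re = 2.84×10^5, ε/D = 0.00123, f = 0.02149, h_1 = f(L/D)V²/2g = 7.652 m
Pipe 2: V = 0.4537 m/s, Re = 1.81×10^5, ε/D = 2.62×10^-6, f = 0.01582, h_2 = f(L/D)V²/2g = 0.07476 m
Series → Q common, losses add: H = Σh = 7.727 m

H ≈ 7.73 m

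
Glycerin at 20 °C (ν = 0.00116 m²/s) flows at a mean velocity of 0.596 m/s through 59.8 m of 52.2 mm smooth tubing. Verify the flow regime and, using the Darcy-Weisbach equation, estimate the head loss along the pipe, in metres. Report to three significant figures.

h_f ≈ 49.5 m

Re = VD/ν = 0.596·0.05220/0.00116 = 26.8 → laminar (Re < 2300)
f = 64/Re = 2.386
h_f = f(L/D)V²/(2g) = 2.386·(59.8/0.05220)·0.596²/(2·9.81) = 49.49 m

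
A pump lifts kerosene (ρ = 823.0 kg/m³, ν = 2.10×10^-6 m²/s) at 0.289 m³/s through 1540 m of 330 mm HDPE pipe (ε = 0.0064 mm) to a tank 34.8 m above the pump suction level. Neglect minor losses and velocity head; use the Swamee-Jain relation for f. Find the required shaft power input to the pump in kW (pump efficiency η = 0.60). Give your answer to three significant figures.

V = 4Q/(πD²) = 3.379 m/s; Re = 5.31×10^5; ε/D = 1.94×10^-5; f = 0.01327
h_f = f(L/D)V²/2g = 36.03 m
Total head H = z + h_f = 34.8 + 36.03 = 70.83 m
P_hyd = ρgQH = 823.0·9.81·0.289·70.83 = 165.3 kW
P_shaft = P_hyd/η = 165.3/0.60 = 275.5 kW

P_shaft ≈ 275 kW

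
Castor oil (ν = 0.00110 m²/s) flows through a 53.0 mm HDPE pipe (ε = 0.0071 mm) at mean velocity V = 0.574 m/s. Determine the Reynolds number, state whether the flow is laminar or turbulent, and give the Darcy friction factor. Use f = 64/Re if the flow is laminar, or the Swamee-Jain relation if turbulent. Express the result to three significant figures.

Re ≈ 27.7; laminar; f = 64/Re ≈ 2.31

Re = VD/ν = 0.5740·0.0530/0.00110 = 27.7
Re < 2300 → laminar → f = 64/Re = 2.314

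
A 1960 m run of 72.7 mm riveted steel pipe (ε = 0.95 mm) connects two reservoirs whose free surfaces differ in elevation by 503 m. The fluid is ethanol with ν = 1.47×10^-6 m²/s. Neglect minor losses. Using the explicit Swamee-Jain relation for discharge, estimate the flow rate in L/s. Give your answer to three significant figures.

Swamee-Jain (Type II): Q = -0.965·√(gD⁵h_f/L)·ln[ε/(3.7D) + √(3.17ν²L/(gD³h_f))]
√(gD⁵h_f/L) = √(9.81·0.0727⁵·503/1960) = 0.002261
ε/(3.7D) = 0.00353; √(3.17ν²L/(gD³h_f)) = 8.42×10^-5
Q = -0.965·0.002261·ln(0.003616) = 0.01227 m³/s
Check: V = 2.96 m/s, Re = 1.46×10^5, f = 0.04211, h_f = 505 m ≈ 503 m ✓

Q ≈ 12.3 L/s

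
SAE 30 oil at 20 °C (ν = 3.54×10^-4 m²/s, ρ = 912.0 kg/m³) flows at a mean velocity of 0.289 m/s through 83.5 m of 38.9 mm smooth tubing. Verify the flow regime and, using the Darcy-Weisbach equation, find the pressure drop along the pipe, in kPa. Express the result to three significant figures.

Re = VD/ν = 0.289·0.03890/3.54×10^-4 = 31.8 → laminar (Re < 2300)
f = 64/Re = 2.015
h_f = f(L/D)V²/(2g) = 2.015·(83.5/0.03890)·0.289²/(2·9.81) = 18.41 m
Δp = ρg·h_f = 912.0·9.81·18.41 = 164.8 kPa

Δp ≈ 165 kPa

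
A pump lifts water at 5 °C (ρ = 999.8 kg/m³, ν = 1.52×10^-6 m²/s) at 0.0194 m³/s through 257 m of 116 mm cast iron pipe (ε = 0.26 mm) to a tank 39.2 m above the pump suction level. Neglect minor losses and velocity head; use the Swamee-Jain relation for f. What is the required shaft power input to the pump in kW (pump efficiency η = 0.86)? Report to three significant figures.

V = 4Q/(πD²) = 1.836 m/s; Re = 1.40×10^5; ε/D = 0.00224; f = 0.02550
h_f = f(L/D)V²/2g = 9.704 m
Total head H = z + h_f = 39.2 + 9.704 = 48.90 m
P_hyd = ρgQH = 999.8·9.81·0.0194·48.90 = 9.305 kW
P_shaft = P_hyd/η = 9.305/0.86 = 10.82 kW

P_shaft ≈ 10.8 kW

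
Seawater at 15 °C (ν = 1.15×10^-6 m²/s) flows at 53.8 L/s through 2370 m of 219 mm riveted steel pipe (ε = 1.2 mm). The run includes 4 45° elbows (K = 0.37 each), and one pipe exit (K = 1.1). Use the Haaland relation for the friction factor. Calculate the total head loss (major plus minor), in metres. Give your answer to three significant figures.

H_L ≈ 35.8 m

V = 4Q/(πD²) = 1.428 m/s; V²/2g = 0.1040 m
Re = 2.72×10^5, ε/D = 0.00548 → f = 0.03159 (Haaland)
Major: h_f = f(L/D)·V²/2g = 0.03159·10822·0.1040 = 35.54 m
Minor: ΣK = 2.58; h_m = ΣK·V²/2g = 0.2682 m
Total H_L = 35.54 + 0.2682 = 35.81 m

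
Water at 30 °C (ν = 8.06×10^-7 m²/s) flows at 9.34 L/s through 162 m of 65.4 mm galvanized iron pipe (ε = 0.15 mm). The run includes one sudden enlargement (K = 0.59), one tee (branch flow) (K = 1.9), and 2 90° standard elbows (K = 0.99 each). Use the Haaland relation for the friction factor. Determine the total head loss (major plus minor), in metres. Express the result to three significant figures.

V = 4Q/(πD²) = 2.780 m/s; V²/2g = 0.3940 m
Re = 2.26×10^5, ε/D = 0.00229 → f = 0.02498 (Haaland)
Major: h_f = f(L/D)·V²/2g = 0.02498·2477·0.3940 = 24.38 m
Minor: ΣK = 4.47; h_m = ΣK·V²/2g = 1.761 m
Total H_L = 24.38 + 1.761 = 26.15 m

H_L ≈ 26.1 m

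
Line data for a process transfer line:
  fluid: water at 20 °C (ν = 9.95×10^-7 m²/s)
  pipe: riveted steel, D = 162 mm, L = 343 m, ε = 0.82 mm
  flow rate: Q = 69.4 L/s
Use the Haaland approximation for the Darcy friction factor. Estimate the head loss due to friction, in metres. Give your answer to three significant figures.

V = 4Q/(πD²) = 4·0.0694/(π·0.162²) = 3.367 m/s
Re = VD/ν = 3.367·0.162/9.95×10^-7 = 5.48×10^5 → turbulent
ε/D = 0.82/162 = 0.00506
Haaland: f = 0.03070
h_f = f(L/D)V²/(2g) = 0.03070·(343/0.162)·3.367²/(2·9.81) = 37.56 m

h_f ≈ 37.6 m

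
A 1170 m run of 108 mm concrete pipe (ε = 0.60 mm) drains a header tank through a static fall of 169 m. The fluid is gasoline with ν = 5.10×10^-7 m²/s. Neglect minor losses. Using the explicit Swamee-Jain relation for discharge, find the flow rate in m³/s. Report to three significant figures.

Swamee-Jain (Type II): Q = -0.965·√(gD⁵h_f/L)·ln[ε/(3.7D) + √(3.17ν²L/(gD³h_f))]
√(gD⁵h_f/L) = √(9.81·0.108⁵·169/1170) = 0.004563
ε/(3.7D) = 0.00150; √(3.17ν²L/(gD³h_f)) = 2.15×10^-5
Q = -0.965·0.004563·ln(0.001523) = 0.02856 m³/s
Check: V = 3.12 m/s, Re = 6.60×10^5, f = 0.03157, h_f = 169 m ≈ 169 m ✓

Q ≈ 0.0286 m³/s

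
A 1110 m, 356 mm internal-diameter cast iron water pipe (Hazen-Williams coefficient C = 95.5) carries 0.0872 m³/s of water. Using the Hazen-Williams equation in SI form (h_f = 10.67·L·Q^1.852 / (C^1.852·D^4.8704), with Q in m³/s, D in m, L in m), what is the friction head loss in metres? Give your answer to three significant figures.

h_f ≈ 4.26 m

h_f = 10.67·1110·0.0872^1.852 / (95.5^1.852·0.356^4.8704) = 4.256 m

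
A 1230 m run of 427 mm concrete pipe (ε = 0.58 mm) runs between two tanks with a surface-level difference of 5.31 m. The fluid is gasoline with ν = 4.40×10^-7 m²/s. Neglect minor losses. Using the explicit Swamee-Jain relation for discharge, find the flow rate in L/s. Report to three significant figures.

Q ≈ 186 L/s

Swamee-Jain (Type II): Q = -0.965·√(gD⁵h_f/L)·ln[ε/(3.7D) + √(3.17ν²L/(gD³h_f))]
√(gD⁵h_f/L) = √(9.81·0.427⁵·5.31/1230) = 0.02452
ε/(3.7D) = 3.67×10^-4; √(3.17ν²L/(gD³h_f)) = 1.36×10^-5
Q = -0.965·0.02452·ln(3.808×10^-4) = 0.1863 m³/s
Check: V = 1.30 m/s, Re = 1.26×10^6, f = 0.02145, h_f = 5.33 m ≈ 5.31 m ✓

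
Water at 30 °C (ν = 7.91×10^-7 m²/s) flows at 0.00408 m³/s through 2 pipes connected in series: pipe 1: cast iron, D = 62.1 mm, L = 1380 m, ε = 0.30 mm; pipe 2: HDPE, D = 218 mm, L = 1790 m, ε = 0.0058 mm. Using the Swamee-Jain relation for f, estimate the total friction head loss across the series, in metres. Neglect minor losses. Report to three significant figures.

Pipe 1: V = 1.347 m/s, Re = 1.06×10^5, ε/D = 0.00483, f = 0.03121, h_1 = f(L/D)V²/2g = 64.14 m
Pipe 2: V = 0.1093 m/s, Re = 3.01×10^4, ε/D = 2.66×10^-5, f = 0.02343, h_2 = f(L/D)V²/2g = 0.1172 m
Series → Q common, losses add: H = Σh = 64.26 m

H ≈ 64.3 m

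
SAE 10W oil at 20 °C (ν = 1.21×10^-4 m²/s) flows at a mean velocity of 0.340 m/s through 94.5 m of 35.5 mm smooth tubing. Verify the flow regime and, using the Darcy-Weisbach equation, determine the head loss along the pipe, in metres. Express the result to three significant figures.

h_f ≈ 10.1 m

Re = VD/ν = 0.340·0.03550/1.21×10^-4 = 99.8 → laminar (Re < 2300)
f = 64/Re = 0.6416
h_f = f(L/D)V²/(2g) = 0.6416·(94.5/0.03550)·0.340²/(2·9.81) = 10.06 m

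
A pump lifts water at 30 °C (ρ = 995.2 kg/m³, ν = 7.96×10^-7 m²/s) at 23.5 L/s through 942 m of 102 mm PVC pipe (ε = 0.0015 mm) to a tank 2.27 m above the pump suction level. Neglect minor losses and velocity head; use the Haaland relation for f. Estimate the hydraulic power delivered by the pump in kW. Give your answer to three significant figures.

P_hyd ≈ 13.0 kW

V = 4Q/(πD²) = 2.876 m/s; Re = 3.69×10^5; ε/D = 1.47×10^-5; f = 0.01394
h_f = f(L/D)V²/2g = 54.29 m
Total head H = z + h_f = 2.27 + 54.29 = 56.56 m
P_hyd = ρgQH = 995.2·9.81·0.0235·56.56 = 12.98 kW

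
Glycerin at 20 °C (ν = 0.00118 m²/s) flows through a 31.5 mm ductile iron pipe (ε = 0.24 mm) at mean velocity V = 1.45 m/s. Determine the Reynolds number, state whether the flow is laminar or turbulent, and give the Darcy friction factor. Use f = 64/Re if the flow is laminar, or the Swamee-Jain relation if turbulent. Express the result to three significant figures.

Re ≈ 38.7; laminar; f = 64/Re ≈ 1.65

Re = VD/ν = 1.450·0.0315/0.00118 = 38.7
Re < 2300 → laminar → f = 64/Re = 1.653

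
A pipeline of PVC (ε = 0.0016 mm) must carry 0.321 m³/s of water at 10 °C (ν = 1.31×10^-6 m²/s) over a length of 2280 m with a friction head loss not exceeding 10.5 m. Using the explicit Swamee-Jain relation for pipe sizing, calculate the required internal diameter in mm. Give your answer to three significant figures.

Swamee-Jain (Type III): D = 0.66·[ε^1.25·(LQ²/(gh_f))^4.75 + ν·Q^9.4·(L/(gh_f))^5.2]^0.04
LQ²/(gh_f) = 2.281; L/(gh_f) = 22.13
Term 1 = ε^1.25·(…)^4.75 = 2.86×10^-6; Term 2 = ν·Q^9.4·(…)^5.2 = 2.97×10^-4
D = 0.66·(2.86×10^-6 + 2.97×10^-4)^0.04 = 0.4771 m = 477 mm
Check: V = 1.80 m/s, Re = 6.54×10^5, f = 0.01255, h_f = 9.85 m ≈ 10.5 m ✓

D ≈ 477 mm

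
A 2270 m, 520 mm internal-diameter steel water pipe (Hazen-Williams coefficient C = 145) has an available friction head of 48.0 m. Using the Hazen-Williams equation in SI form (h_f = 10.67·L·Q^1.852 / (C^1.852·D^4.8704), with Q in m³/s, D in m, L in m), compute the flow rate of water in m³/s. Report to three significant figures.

Rearranging: Q = [h_f·C^1.852·D^4.8704 / (10.67·L)]^(1/1.852)
Q = [48.0·145^1.852·0.520^4.8704 / (10.67·2270)]^0.540 = 0.9016 m³/s

Q ≈ 0.902 m³/s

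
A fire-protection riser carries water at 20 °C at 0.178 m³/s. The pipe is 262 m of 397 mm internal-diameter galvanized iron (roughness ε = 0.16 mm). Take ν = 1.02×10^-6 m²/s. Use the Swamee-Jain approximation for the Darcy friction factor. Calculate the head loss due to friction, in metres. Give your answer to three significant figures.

h_f ≈ 1.18 m

V = 4Q/(πD²) = 4·0.178/(π·0.397²) = 1.438 m/s
Re = VD/ν = 1.438·0.397/1.02×10^-6 = 5.60×10^5 → turbulent
ε/D = 0.16/397 = 4.03×10^-4
Swamee-Jain: f = 0.01703
h_f = f(L/D)V²/(2g) = 0.01703·(262/0.397)·1.438²/(2·9.81) = 1.185 m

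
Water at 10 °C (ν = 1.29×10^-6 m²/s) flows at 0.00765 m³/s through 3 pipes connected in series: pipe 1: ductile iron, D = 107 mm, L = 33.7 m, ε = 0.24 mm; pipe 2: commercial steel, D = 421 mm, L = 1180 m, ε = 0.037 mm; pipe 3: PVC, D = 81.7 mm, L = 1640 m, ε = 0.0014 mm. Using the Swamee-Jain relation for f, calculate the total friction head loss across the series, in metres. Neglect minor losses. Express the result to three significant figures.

Pipe 1: V = 0.8508 m/s, Re = 7.06×10^4, ε/D = 0.00224, f = 0.02656, h_1 = f(L/D)V²/2g = 0.3085 m
Pipe 2: V = 0.05496 m/s, Re = 1.79×10^4, ε/D = 8.79×10^-5, f = 0.02674, h_2 = f(L/D)V²/2g = 0.01154 m
Pipe 3: V = 1.459 m/s, Re = 9.24×10^4, ε/D = 1.71×10^-5, f = 0.01826, h_3 = f(L/D)V²/2g = 39.78 m
Series → Q common, losses add: H = Σh = 40.10 m

H ≈ 40.1 m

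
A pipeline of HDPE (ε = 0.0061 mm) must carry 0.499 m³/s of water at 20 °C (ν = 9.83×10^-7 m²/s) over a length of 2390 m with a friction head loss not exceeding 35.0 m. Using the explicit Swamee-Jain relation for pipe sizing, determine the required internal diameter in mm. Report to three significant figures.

D ≈ 440 mm

Swamee-Jain (Type III): D = 0.66·[ε^1.25·(LQ²/(gh_f))^4.75 + ν·Q^9.4·(L/(gh_f))^5.2]^0.04
LQ²/(gh_f) = 1.733; L/(gh_f) = 6.961
Term 1 = ε^1.25·(…)^4.75 = 4.13×10^-6; Term 2 = ν·Q^9.4·(…)^5.2 = 3.44×10^-5
D = 0.66·(4.13×10^-6 + 3.44×10^-5)^0.04 = 0.4395 m = 440 mm
Check: V = 3.29 m/s, Re = 1.47×10^6, f = 0.01131, h_f = 33.9 m ≈ 35.0 m ✓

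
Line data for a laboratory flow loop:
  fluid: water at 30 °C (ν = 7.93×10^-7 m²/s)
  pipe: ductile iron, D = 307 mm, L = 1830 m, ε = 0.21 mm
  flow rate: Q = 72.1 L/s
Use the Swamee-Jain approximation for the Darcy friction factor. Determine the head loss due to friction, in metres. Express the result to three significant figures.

h_f ≈ 5.50 m

V = 4Q/(πD²) = 4·0.0721/(π·0.307²) = 0.9740 m/s
Re = VD/ν = 0.9740·0.307/7.93×10^-7 = 3.77×10^5 → turbulent
ε/D = 0.21/307 = 6.84×10^-4
Swamee-Jain: f = 0.01908
h_f = f(L/D)V²/(2g) = 0.01908·(1830/0.307)·0.9740²/(2·9.81) = 5.499 m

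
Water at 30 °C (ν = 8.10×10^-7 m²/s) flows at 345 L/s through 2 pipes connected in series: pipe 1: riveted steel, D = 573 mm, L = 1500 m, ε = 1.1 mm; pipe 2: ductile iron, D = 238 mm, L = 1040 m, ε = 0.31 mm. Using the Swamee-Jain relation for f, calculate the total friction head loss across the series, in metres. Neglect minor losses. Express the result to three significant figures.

Pipe 1: V = 1.338 m/s, Re = 9.46×10^5, ε/D = 0.00192, f = 0.02345, h_1 = f(L/D)V²/2g = 5.600 m
Pipe 2: V = 7.755 m/s, Re = 2.28×10^6, ε/D = 0.00130, f = 0.02112, h_2 = f(L/D)V²/2g = 282.9 m
Series → Q common, losses add: H = Σh = 288.5 m

H ≈ 289 m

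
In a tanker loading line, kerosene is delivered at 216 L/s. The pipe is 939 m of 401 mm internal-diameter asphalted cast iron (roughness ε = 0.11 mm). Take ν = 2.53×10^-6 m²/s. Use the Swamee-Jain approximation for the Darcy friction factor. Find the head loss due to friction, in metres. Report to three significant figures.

h_f ≈ 5.95 m

V = 4Q/(πD²) = 4·0.216/(π·0.401²) = 1.710 m/s
Re = VD/ν = 1.710·0.401/2.53×10^-6 = 2.71×10^5 → turbulent
ε/D = 0.11/401 = 2.74×10^-4
Swamee-Jain: f = 0.01705
h_f = f(L/D)V²/(2g) = 0.01705·(939/0.401)·1.710²/(2·9.81) = 5.952 m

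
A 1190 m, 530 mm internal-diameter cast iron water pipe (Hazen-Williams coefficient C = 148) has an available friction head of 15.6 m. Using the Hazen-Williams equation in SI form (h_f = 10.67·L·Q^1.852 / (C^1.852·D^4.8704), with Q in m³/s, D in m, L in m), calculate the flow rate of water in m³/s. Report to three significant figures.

Q ≈ 0.747 m³/s

Rearranging: Q = [h_f·C^1.852·D^4.8704 / (10.67·L)]^(1/1.852)
Q = [15.6·148^1.852·0.530^4.8704 / (10.67·1190)]^0.540 = 0.7474 m³/s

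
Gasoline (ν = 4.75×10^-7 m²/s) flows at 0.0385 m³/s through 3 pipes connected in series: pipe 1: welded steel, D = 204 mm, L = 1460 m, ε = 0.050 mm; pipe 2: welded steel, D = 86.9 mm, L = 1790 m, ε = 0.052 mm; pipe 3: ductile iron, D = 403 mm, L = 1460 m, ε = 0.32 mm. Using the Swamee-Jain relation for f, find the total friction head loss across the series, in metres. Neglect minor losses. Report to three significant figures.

Pipe 1: V = 1.178 m/s, Re = 5.06×10^5, ε/D = 2.45×10^-4, f = 0.01590, h_1 = f(L/D)V²/2g = 8.049 m
Pipe 2: V = 6.491 m/s, Re = 1.19×10^6, ε/D = 5.98×10^-4, f = 0.01786, h_2 = f(L/D)V²/2g = 790.0 m
Pipe 3: V = 0.3018 m/s, Re = 2.56×10^5, ε/D = 7.94×10^-4, f = 0.02002, h_3 = f(L/D)V²/2g = 0.3367 m
Series → Q common, losses add: H = Σh = 798.4 m

H ≈ 798 m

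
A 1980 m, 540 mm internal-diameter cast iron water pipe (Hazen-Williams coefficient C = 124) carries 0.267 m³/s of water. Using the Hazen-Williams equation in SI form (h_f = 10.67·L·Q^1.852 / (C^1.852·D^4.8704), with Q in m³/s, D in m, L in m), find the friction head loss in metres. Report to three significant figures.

h_f = 10.67·1980·0.267^1.852 / (124^1.852·0.540^4.8704) = 4.887 m

h_f ≈ 4.89 m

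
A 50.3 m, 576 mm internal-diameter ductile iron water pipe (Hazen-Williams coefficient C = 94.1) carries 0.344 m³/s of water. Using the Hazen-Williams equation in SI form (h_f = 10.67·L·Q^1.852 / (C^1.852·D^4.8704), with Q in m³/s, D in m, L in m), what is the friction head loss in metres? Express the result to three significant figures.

h_f = 10.67·50.3·0.344^1.852 / (94.1^1.852·0.576^4.8704) = 0.2417 m

h_f ≈ 0.242 m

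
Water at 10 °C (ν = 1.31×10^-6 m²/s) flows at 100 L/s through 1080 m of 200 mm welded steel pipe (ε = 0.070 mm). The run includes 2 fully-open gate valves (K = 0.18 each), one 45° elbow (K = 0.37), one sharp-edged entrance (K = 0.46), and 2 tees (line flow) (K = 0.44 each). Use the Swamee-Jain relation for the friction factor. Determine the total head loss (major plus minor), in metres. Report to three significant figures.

H_L ≈ 47.9 m

V = 4Q/(πD²) = 3.183 m/s; V²/2g = 0.5164 m
Re = 4.86×10^5, ε/D = 3.50×10^-4 → f = 0.01679 (Swamee-Jain)
Major: h_f = f(L/D)·V²/2g = 0.01679·5400·0.5164 = 46.81 m
Minor: ΣK = 2.07; h_m = ΣK·V²/2g = 1.069 m
Total H_L = 46.81 + 1.069 = 47.88 m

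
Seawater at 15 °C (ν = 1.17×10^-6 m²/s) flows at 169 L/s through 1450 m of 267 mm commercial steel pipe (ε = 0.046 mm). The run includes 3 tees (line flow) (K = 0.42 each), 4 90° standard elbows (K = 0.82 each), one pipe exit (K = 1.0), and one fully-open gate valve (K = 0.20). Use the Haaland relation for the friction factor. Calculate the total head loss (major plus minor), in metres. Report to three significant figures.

V = 4Q/(πD²) = 3.018 m/s; V²/2g = 0.4644 m
Re = 6.89×10^5, ε/D = 1.72×10^-4 → f = 0.01463 (Haaland)
Major: h_f = f(L/D)·V²/2g = 0.01463·5431·0.4644 = 36.90 m
Minor: ΣK = 5.74; h_m = ΣK·V²/2g = 2.665 m
Total H_L = 36.90 + 2.665 = 39.57 m

H_L ≈ 39.6 m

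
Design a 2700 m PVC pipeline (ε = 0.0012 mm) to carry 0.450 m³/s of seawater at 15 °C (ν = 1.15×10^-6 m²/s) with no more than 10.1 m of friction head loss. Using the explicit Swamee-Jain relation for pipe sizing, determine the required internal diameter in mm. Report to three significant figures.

D ≈ 563 mm

Swamee-Jain (Type III): D = 0.66·[ε^1.25·(LQ²/(gh_f))^4.75 + ν·Q^9.4·(L/(gh_f))^5.2]^0.04
LQ²/(gh_f) = 5.518; L/(gh_f) = 27.25
Term 1 = ε^1.25·(…)^4.75 = 1.33×10^-4; Term 2 = ν·Q^9.4·(…)^5.2 = 0.0184
D = 0.66·(1.33×10^-4 + 0.0184)^0.04 = 0.5627 m = 563 mm
Check: V = 1.81 m/s, Re = 8.85×10^5, f = 0.01190, h_f = 9.53 m ≈ 10.1 m ✓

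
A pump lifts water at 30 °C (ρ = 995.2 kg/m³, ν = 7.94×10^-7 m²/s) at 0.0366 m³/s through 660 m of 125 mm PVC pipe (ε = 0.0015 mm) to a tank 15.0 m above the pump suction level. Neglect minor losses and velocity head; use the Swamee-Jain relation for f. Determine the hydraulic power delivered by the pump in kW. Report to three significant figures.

P_hyd ≈ 16.8 kW

V = 4Q/(πD²) = 2.982 m/s; Re = 4.70×10^5; ε/D = 1.20×10^-5; f = 0.01342
h_f = f(L/D)V²/2g = 32.13 m
Total head H = z + h_f = 15.0 + 32.13 = 47.13 m
P_hyd = ρgQH = 995.2·9.81·0.0366·47.13 = 16.84 kW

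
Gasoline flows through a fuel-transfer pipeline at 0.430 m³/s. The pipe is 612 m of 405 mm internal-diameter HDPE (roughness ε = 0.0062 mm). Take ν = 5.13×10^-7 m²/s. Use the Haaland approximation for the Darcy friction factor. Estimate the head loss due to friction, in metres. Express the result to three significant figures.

h_f ≈ 8.97 m

V = 4Q/(πD²) = 4·0.430/(π·0.405²) = 3.338 m/s
Re = VD/ν = 3.338·0.405/5.13×10^-7 = 2.64×10^6 → turbulent
ε/D = 0.0062/405 = 1.53×10^-5
Haaland: f = 0.01045
h_f = f(L/D)V²/(2g) = 0.01045·(612/0.405)·3.338²/(2·9.81) = 8.967 m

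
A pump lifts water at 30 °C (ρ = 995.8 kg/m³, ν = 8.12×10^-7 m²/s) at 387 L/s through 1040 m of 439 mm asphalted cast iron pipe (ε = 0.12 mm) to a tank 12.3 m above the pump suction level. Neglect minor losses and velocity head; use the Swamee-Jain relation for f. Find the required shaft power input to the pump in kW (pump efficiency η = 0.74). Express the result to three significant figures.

V = 4Q/(πD²) = 2.557 m/s; Re = 1.38×10^6; ε/D = 2.73×10^-4; f = 0.01531
h_f = f(L/D)V²/2g = 12.08 m
Total head H = z + h_f = 12.3 + 12.08 = 24.38 m
P_hyd = ρgQH = 995.8·9.81·0.387·24.38 = 92.18 kW
P_shaft = P_hyd/η = 92.18/0.74 = 124.6 kW

P_shaft ≈ 125 kW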